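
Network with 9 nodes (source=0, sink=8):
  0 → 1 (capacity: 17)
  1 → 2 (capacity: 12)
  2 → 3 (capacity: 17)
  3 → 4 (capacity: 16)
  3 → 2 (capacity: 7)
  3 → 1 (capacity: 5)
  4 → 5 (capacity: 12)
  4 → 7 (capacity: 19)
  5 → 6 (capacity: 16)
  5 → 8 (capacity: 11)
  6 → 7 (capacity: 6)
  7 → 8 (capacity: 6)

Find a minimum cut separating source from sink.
Min cut value = 12, edges: (1,2)

Min cut value: 12
Partition: S = [0, 1], T = [2, 3, 4, 5, 6, 7, 8]
Cut edges: (1,2)

By max-flow min-cut theorem, max flow = min cut = 12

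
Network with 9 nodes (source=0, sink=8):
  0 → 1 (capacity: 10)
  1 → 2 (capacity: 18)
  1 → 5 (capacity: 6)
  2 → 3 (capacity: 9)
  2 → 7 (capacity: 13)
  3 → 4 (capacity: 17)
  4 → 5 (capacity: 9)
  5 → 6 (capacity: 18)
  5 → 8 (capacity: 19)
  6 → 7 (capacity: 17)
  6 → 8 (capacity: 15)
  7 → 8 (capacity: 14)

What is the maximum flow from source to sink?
Maximum flow = 10

Max flow: 10

Flow assignment:
  0 → 1: 10/10
  1 → 2: 4/18
  1 → 5: 6/6
  2 → 7: 4/13
  5 → 8: 6/19
  7 → 8: 4/14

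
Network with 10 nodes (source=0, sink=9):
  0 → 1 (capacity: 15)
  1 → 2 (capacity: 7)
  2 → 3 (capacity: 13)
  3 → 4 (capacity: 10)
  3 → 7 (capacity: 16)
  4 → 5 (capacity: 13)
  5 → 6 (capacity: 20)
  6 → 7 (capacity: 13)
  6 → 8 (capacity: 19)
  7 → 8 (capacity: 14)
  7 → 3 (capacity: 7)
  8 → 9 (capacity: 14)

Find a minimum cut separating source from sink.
Min cut value = 7, edges: (1,2)

Min cut value: 7
Partition: S = [0, 1], T = [2, 3, 4, 5, 6, 7, 8, 9]
Cut edges: (1,2)

By max-flow min-cut theorem, max flow = min cut = 7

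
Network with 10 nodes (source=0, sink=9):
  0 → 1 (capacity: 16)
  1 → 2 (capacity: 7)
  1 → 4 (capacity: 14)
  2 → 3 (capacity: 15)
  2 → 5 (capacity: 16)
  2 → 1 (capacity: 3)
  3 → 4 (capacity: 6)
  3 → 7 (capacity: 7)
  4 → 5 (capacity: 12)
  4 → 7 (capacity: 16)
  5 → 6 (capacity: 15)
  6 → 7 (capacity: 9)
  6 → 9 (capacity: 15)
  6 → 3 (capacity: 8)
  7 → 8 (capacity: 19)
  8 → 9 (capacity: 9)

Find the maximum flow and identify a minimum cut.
Max flow = 16, Min cut edges: (0,1)

Maximum flow: 16
Minimum cut: (0,1)
Partition: S = [0], T = [1, 2, 3, 4, 5, 6, 7, 8, 9]

Max-flow min-cut theorem verified: both equal 16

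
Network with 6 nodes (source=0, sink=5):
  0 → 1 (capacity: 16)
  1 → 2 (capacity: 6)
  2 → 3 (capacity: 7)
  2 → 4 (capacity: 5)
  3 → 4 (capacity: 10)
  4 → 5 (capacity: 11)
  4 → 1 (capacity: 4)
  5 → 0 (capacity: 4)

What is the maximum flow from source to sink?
Maximum flow = 6

Max flow: 6

Flow assignment:
  0 → 1: 6/16
  1 → 2: 6/6
  2 → 3: 1/7
  2 → 4: 5/5
  3 → 4: 1/10
  4 → 5: 6/11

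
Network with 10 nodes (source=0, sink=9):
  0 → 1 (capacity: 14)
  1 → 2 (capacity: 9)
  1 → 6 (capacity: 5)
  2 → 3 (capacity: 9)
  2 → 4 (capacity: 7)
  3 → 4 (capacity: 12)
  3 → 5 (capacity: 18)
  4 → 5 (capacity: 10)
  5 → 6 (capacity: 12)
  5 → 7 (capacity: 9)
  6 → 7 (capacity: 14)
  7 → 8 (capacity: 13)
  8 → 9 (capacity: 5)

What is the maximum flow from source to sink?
Maximum flow = 5

Max flow: 5

Flow assignment:
  0 → 1: 5/14
  1 → 2: 5/9
  2 → 3: 5/9
  3 → 5: 5/18
  5 → 7: 5/9
  7 → 8: 5/13
  8 → 9: 5/5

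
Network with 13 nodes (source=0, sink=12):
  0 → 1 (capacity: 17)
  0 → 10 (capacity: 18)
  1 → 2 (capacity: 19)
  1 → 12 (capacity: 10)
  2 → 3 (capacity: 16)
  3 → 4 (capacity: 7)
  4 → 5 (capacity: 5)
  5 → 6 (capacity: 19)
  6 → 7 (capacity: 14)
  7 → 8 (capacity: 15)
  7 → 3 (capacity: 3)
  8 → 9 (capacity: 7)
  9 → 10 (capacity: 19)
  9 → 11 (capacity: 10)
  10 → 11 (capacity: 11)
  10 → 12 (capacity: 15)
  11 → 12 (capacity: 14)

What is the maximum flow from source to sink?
Maximum flow = 33

Max flow: 33

Flow assignment:
  0 → 1: 15/17
  0 → 10: 18/18
  1 → 2: 5/19
  1 → 12: 10/10
  2 → 3: 5/16
  3 → 4: 5/7
  4 → 5: 5/5
  5 → 6: 5/19
  6 → 7: 5/14
  7 → 8: 5/15
  8 → 9: 5/7
  9 → 10: 5/19
  10 → 11: 8/11
  10 → 12: 15/15
  11 → 12: 8/14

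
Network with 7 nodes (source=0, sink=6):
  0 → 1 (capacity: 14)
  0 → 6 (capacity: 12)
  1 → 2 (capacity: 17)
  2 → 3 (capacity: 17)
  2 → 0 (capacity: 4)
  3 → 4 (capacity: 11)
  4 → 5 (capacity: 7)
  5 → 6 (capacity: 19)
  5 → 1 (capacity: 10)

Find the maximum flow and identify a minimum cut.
Max flow = 19, Min cut edges: (0,6), (4,5)

Maximum flow: 19
Minimum cut: (0,6), (4,5)
Partition: S = [0, 1, 2, 3, 4], T = [5, 6]

Max-flow min-cut theorem verified: both equal 19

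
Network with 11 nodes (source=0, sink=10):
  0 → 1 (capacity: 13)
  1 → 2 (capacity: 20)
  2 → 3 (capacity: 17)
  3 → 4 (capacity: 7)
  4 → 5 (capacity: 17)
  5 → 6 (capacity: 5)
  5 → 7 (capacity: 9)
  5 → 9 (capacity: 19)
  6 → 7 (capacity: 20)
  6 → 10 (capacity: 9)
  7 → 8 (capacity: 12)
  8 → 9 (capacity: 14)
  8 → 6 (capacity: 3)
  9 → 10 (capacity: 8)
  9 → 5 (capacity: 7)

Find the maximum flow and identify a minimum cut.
Max flow = 7, Min cut edges: (3,4)

Maximum flow: 7
Minimum cut: (3,4)
Partition: S = [0, 1, 2, 3], T = [4, 5, 6, 7, 8, 9, 10]

Max-flow min-cut theorem verified: both equal 7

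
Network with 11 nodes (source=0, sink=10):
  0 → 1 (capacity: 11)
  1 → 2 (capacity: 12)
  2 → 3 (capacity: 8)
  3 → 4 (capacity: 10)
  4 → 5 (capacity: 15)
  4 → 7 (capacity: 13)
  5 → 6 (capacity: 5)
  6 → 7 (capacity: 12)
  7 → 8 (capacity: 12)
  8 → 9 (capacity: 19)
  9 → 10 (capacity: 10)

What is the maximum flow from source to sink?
Maximum flow = 8

Max flow: 8

Flow assignment:
  0 → 1: 8/11
  1 → 2: 8/12
  2 → 3: 8/8
  3 → 4: 8/10
  4 → 7: 8/13
  7 → 8: 8/12
  8 → 9: 8/19
  9 → 10: 8/10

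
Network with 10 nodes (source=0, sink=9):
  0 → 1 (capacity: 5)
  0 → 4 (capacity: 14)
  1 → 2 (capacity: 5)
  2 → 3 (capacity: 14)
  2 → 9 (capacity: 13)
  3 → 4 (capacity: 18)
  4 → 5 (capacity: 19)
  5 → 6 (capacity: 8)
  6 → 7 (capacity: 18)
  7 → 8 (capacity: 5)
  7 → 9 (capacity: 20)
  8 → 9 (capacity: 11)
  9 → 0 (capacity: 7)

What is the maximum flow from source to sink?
Maximum flow = 13

Max flow: 13

Flow assignment:
  0 → 1: 5/5
  0 → 4: 8/14
  1 → 2: 5/5
  2 → 9: 5/13
  4 → 5: 8/19
  5 → 6: 8/8
  6 → 7: 8/18
  7 → 9: 8/20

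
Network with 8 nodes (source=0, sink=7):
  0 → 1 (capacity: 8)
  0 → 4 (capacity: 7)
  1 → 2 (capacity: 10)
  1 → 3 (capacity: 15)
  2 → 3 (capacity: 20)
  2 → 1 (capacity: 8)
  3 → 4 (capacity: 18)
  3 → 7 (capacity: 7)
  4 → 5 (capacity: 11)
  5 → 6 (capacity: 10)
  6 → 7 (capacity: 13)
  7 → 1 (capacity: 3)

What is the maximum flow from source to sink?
Maximum flow = 15

Max flow: 15

Flow assignment:
  0 → 1: 8/8
  0 → 4: 7/7
  1 → 3: 8/15
  3 → 4: 1/18
  3 → 7: 7/7
  4 → 5: 8/11
  5 → 6: 8/10
  6 → 7: 8/13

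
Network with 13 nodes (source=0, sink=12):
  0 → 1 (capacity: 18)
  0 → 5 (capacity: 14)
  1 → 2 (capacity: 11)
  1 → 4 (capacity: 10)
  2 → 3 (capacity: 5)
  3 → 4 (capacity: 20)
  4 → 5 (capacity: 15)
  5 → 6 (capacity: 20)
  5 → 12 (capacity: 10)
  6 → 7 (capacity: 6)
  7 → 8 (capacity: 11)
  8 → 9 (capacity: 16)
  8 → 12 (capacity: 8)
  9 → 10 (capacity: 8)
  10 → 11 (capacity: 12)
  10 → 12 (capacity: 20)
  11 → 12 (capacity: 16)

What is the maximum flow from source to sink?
Maximum flow = 16

Max flow: 16

Flow assignment:
  0 → 1: 15/18
  0 → 5: 1/14
  1 → 2: 5/11
  1 → 4: 10/10
  2 → 3: 5/5
  3 → 4: 5/20
  4 → 5: 15/15
  5 → 6: 6/20
  5 → 12: 10/10
  6 → 7: 6/6
  7 → 8: 6/11
  8 → 12: 6/8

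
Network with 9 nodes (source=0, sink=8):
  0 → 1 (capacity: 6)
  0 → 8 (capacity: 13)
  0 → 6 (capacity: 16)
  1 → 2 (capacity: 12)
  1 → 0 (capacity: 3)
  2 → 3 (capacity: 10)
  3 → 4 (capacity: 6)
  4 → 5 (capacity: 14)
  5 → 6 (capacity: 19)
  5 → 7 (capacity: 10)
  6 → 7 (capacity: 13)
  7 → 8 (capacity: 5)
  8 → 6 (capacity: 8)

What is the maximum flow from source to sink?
Maximum flow = 18

Max flow: 18

Flow assignment:
  0 → 1: 5/6
  0 → 8: 13/13
  1 → 2: 5/12
  2 → 3: 5/10
  3 → 4: 5/6
  4 → 5: 5/14
  5 → 6: 5/19
  6 → 7: 5/13
  7 → 8: 5/5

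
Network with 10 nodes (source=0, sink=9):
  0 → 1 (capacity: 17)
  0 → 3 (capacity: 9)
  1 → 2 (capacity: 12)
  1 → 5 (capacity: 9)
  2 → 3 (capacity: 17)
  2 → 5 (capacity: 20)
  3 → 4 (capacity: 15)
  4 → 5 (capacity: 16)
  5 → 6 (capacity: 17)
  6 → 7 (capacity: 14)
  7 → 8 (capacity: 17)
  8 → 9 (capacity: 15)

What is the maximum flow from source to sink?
Maximum flow = 14

Max flow: 14

Flow assignment:
  0 → 1: 6/17
  0 → 3: 8/9
  1 → 5: 6/9
  3 → 4: 8/15
  4 → 5: 8/16
  5 → 6: 14/17
  6 → 7: 14/14
  7 → 8: 14/17
  8 → 9: 14/15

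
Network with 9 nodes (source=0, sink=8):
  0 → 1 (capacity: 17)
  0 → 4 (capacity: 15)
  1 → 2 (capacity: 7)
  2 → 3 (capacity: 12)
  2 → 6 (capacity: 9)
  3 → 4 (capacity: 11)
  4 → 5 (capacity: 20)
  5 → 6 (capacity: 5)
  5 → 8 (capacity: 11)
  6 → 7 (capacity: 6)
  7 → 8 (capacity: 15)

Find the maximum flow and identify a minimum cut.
Max flow = 17, Min cut edges: (5,8), (6,7)

Maximum flow: 17
Minimum cut: (5,8), (6,7)
Partition: S = [0, 1, 2, 3, 4, 5, 6], T = [7, 8]

Max-flow min-cut theorem verified: both equal 17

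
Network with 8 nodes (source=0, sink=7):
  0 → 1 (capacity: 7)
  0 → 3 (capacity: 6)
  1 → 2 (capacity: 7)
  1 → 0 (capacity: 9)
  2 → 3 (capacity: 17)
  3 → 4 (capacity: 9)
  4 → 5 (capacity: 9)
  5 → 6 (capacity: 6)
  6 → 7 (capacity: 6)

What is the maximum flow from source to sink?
Maximum flow = 6

Max flow: 6

Flow assignment:
  0 → 1: 6/7
  1 → 2: 6/7
  2 → 3: 6/17
  3 → 4: 6/9
  4 → 5: 6/9
  5 → 6: 6/6
  6 → 7: 6/6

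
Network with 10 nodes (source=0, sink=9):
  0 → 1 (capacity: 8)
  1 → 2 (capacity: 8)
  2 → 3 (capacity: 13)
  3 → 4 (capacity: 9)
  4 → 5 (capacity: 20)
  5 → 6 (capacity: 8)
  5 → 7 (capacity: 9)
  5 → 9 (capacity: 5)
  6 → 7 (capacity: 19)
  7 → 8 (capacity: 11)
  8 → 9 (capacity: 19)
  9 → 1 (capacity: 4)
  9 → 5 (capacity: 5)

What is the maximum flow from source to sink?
Maximum flow = 8

Max flow: 8

Flow assignment:
  0 → 1: 8/8
  1 → 2: 8/8
  2 → 3: 8/13
  3 → 4: 8/9
  4 → 5: 8/20
  5 → 7: 3/9
  5 → 9: 5/5
  7 → 8: 3/11
  8 → 9: 3/19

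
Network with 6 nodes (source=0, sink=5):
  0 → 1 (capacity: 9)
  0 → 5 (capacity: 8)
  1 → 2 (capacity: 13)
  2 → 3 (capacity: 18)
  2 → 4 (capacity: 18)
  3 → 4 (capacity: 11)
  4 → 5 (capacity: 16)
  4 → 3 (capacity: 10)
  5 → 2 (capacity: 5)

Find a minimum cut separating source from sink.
Min cut value = 17, edges: (0,1), (0,5)

Min cut value: 17
Partition: S = [0], T = [1, 2, 3, 4, 5]
Cut edges: (0,1), (0,5)

By max-flow min-cut theorem, max flow = min cut = 17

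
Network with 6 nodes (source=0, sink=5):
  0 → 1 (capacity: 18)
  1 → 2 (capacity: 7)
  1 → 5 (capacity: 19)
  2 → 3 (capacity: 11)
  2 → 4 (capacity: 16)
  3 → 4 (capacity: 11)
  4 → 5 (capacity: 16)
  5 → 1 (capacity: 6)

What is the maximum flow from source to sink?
Maximum flow = 18

Max flow: 18

Flow assignment:
  0 → 1: 18/18
  1 → 5: 18/19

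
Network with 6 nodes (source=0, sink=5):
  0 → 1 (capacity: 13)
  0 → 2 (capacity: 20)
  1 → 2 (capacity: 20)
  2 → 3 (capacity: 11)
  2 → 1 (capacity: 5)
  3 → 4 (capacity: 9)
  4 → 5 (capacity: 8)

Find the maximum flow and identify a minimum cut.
Max flow = 8, Min cut edges: (4,5)

Maximum flow: 8
Minimum cut: (4,5)
Partition: S = [0, 1, 2, 3, 4], T = [5]

Max-flow min-cut theorem verified: both equal 8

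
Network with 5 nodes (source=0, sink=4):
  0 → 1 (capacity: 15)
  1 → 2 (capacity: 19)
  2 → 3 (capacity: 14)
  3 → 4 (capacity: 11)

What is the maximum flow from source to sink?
Maximum flow = 11

Max flow: 11

Flow assignment:
  0 → 1: 11/15
  1 → 2: 11/19
  2 → 3: 11/14
  3 → 4: 11/11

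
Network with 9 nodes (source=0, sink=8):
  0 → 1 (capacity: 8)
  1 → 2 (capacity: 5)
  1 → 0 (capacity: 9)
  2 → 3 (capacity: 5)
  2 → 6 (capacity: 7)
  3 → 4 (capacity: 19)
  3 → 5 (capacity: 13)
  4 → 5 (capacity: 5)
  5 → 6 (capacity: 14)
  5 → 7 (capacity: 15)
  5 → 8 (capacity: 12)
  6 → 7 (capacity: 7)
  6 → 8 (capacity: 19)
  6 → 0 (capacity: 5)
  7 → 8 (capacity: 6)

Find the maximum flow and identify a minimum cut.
Max flow = 5, Min cut edges: (1,2)

Maximum flow: 5
Minimum cut: (1,2)
Partition: S = [0, 1], T = [2, 3, 4, 5, 6, 7, 8]

Max-flow min-cut theorem verified: both equal 5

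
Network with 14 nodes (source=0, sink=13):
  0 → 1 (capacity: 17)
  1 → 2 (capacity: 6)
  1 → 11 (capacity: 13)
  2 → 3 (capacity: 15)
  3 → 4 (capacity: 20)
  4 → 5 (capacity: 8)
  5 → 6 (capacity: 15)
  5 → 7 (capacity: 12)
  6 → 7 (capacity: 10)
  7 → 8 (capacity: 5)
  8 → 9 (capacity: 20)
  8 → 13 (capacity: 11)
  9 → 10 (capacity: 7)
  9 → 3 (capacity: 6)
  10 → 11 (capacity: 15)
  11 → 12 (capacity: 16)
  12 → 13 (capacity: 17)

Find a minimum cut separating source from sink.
Min cut value = 17, edges: (0,1)

Min cut value: 17
Partition: S = [0], T = [1, 2, 3, 4, 5, 6, 7, 8, 9, 10, 11, 12, 13]
Cut edges: (0,1)

By max-flow min-cut theorem, max flow = min cut = 17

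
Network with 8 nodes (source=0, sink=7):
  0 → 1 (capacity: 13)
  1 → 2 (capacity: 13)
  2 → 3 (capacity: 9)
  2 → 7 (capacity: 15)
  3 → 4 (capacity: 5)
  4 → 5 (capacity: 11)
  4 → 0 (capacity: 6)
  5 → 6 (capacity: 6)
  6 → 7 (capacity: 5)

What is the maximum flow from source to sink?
Maximum flow = 13

Max flow: 13

Flow assignment:
  0 → 1: 13/13
  1 → 2: 13/13
  2 → 7: 13/15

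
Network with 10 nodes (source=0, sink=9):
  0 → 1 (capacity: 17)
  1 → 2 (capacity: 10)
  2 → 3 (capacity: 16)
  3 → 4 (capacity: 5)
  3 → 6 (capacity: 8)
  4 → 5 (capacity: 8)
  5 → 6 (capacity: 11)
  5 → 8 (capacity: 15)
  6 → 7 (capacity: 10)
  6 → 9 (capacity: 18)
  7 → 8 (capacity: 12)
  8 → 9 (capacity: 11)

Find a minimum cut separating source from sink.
Min cut value = 10, edges: (1,2)

Min cut value: 10
Partition: S = [0, 1], T = [2, 3, 4, 5, 6, 7, 8, 9]
Cut edges: (1,2)

By max-flow min-cut theorem, max flow = min cut = 10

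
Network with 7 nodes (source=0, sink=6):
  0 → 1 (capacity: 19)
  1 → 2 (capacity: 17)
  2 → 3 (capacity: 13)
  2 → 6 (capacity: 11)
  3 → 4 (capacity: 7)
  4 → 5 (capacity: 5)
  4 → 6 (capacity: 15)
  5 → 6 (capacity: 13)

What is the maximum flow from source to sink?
Maximum flow = 17

Max flow: 17

Flow assignment:
  0 → 1: 17/19
  1 → 2: 17/17
  2 → 3: 6/13
  2 → 6: 11/11
  3 → 4: 6/7
  4 → 6: 6/15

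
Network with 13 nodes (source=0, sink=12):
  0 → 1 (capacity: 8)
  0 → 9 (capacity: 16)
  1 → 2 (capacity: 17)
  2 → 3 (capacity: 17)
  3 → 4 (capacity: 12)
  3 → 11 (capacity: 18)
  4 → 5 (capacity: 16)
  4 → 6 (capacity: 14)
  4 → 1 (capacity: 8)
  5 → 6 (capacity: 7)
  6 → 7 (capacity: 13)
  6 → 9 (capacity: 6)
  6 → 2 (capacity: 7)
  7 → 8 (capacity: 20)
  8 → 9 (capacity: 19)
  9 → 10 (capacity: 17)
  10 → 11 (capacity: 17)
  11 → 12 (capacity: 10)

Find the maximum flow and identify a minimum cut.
Max flow = 10, Min cut edges: (11,12)

Maximum flow: 10
Minimum cut: (11,12)
Partition: S = [0, 1, 2, 3, 4, 5, 6, 7, 8, 9, 10, 11], T = [12]

Max-flow min-cut theorem verified: both equal 10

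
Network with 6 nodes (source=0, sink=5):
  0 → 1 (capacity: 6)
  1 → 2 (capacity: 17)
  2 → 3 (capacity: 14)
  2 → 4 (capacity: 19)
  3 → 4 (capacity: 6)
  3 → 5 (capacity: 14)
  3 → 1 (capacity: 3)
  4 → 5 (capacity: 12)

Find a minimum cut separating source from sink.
Min cut value = 6, edges: (0,1)

Min cut value: 6
Partition: S = [0], T = [1, 2, 3, 4, 5]
Cut edges: (0,1)

By max-flow min-cut theorem, max flow = min cut = 6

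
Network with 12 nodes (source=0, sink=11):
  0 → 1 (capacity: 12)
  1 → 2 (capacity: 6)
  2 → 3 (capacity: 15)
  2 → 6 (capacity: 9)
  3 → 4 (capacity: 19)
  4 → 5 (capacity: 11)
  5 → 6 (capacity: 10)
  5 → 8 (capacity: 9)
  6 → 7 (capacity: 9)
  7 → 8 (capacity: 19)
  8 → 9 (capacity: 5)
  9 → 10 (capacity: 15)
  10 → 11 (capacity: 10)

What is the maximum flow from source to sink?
Maximum flow = 5

Max flow: 5

Flow assignment:
  0 → 1: 5/12
  1 → 2: 5/6
  2 → 6: 5/9
  6 → 7: 5/9
  7 → 8: 5/19
  8 → 9: 5/5
  9 → 10: 5/15
  10 → 11: 5/10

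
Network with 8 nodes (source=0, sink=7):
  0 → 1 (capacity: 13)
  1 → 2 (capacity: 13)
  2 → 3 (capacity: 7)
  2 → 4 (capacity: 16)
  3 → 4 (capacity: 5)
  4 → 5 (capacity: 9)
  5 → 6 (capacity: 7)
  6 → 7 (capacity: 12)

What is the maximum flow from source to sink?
Maximum flow = 7

Max flow: 7

Flow assignment:
  0 → 1: 7/13
  1 → 2: 7/13
  2 → 4: 7/16
  4 → 5: 7/9
  5 → 6: 7/7
  6 → 7: 7/12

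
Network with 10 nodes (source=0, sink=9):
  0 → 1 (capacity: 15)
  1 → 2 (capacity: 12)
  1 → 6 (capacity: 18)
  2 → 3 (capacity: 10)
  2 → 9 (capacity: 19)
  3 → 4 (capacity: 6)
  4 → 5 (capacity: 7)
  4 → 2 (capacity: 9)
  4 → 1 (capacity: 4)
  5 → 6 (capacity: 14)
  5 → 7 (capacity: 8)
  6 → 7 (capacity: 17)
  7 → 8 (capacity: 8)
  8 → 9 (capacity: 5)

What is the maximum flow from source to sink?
Maximum flow = 15

Max flow: 15

Flow assignment:
  0 → 1: 15/15
  1 → 2: 12/12
  1 → 6: 3/18
  2 → 9: 12/19
  6 → 7: 3/17
  7 → 8: 3/8
  8 → 9: 3/5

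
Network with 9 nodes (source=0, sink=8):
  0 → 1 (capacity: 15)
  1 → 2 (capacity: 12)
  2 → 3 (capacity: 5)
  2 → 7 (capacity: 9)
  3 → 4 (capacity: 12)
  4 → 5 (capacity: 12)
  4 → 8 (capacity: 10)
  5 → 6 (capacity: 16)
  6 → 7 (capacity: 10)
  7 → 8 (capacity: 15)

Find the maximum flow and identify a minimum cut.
Max flow = 12, Min cut edges: (1,2)

Maximum flow: 12
Minimum cut: (1,2)
Partition: S = [0, 1], T = [2, 3, 4, 5, 6, 7, 8]

Max-flow min-cut theorem verified: both equal 12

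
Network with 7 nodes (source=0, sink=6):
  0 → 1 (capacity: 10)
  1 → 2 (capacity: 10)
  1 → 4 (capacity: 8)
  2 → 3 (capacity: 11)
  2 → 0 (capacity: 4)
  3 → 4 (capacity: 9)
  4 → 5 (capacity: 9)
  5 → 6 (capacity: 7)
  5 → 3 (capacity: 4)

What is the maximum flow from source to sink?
Maximum flow = 7

Max flow: 7

Flow assignment:
  0 → 1: 8/10
  1 → 2: 2/10
  1 → 4: 6/8
  2 → 3: 1/11
  2 → 0: 1/4
  3 → 4: 1/9
  4 → 5: 7/9
  5 → 6: 7/7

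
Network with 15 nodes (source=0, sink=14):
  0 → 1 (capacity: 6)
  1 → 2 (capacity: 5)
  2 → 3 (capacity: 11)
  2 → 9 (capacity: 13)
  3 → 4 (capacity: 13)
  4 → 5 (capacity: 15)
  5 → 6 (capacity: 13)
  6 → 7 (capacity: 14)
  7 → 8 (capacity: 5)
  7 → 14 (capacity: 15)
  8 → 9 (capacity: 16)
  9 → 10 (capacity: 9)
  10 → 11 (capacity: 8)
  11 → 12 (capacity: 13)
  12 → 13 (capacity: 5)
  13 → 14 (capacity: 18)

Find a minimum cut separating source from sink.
Min cut value = 5, edges: (1,2)

Min cut value: 5
Partition: S = [0, 1], T = [2, 3, 4, 5, 6, 7, 8, 9, 10, 11, 12, 13, 14]
Cut edges: (1,2)

By max-flow min-cut theorem, max flow = min cut = 5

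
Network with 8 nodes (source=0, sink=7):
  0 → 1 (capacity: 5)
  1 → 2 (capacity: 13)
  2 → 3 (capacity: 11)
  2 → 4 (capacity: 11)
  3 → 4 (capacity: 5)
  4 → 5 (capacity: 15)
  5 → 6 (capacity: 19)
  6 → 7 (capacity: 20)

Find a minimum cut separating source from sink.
Min cut value = 5, edges: (0,1)

Min cut value: 5
Partition: S = [0], T = [1, 2, 3, 4, 5, 6, 7]
Cut edges: (0,1)

By max-flow min-cut theorem, max flow = min cut = 5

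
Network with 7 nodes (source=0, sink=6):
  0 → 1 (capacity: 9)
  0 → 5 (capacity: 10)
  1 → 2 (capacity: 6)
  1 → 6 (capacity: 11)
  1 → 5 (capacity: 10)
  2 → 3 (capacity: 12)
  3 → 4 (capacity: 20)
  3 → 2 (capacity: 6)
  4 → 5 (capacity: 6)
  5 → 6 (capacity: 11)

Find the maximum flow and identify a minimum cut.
Max flow = 19, Min cut edges: (0,1), (0,5)

Maximum flow: 19
Minimum cut: (0,1), (0,5)
Partition: S = [0], T = [1, 2, 3, 4, 5, 6]

Max-flow min-cut theorem verified: both equal 19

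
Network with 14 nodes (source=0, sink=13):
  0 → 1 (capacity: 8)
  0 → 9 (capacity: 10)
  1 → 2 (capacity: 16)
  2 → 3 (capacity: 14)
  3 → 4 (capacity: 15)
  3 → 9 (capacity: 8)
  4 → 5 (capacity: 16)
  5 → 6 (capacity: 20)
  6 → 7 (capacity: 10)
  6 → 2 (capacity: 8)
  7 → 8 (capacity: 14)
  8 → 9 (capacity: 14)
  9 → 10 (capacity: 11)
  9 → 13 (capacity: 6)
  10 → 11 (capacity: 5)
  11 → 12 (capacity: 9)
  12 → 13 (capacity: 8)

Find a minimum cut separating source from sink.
Min cut value = 11, edges: (9,13), (10,11)

Min cut value: 11
Partition: S = [0, 1, 2, 3, 4, 5, 6, 7, 8, 9, 10], T = [11, 12, 13]
Cut edges: (9,13), (10,11)

By max-flow min-cut theorem, max flow = min cut = 11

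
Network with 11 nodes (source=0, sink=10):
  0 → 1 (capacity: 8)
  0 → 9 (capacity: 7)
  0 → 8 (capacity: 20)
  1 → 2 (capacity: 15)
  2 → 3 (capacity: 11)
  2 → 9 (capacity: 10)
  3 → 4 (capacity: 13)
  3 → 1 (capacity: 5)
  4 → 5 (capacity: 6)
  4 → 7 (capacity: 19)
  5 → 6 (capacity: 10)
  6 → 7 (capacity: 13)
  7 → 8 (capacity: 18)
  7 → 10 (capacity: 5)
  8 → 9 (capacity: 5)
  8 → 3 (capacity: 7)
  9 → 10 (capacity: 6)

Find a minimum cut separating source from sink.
Min cut value = 11, edges: (7,10), (9,10)

Min cut value: 11
Partition: S = [0, 1, 2, 3, 4, 5, 6, 7, 8, 9], T = [10]
Cut edges: (7,10), (9,10)

By max-flow min-cut theorem, max flow = min cut = 11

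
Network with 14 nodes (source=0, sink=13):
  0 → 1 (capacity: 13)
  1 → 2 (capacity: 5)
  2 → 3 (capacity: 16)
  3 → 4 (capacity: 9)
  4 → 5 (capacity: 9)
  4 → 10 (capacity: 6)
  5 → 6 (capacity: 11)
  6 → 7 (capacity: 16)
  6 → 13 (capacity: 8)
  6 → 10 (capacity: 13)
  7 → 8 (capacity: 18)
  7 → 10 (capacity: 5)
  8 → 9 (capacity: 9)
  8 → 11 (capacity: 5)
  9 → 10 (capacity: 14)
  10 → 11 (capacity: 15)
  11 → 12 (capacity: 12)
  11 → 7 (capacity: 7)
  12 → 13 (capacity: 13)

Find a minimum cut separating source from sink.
Min cut value = 5, edges: (1,2)

Min cut value: 5
Partition: S = [0, 1], T = [2, 3, 4, 5, 6, 7, 8, 9, 10, 11, 12, 13]
Cut edges: (1,2)

By max-flow min-cut theorem, max flow = min cut = 5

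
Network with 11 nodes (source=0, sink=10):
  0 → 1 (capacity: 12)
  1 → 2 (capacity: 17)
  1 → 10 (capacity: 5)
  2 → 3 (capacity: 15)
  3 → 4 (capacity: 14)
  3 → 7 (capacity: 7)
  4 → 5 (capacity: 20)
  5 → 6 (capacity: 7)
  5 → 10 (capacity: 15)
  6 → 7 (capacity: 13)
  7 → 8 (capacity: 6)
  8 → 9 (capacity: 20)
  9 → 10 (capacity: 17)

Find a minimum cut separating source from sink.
Min cut value = 12, edges: (0,1)

Min cut value: 12
Partition: S = [0], T = [1, 2, 3, 4, 5, 6, 7, 8, 9, 10]
Cut edges: (0,1)

By max-flow min-cut theorem, max flow = min cut = 12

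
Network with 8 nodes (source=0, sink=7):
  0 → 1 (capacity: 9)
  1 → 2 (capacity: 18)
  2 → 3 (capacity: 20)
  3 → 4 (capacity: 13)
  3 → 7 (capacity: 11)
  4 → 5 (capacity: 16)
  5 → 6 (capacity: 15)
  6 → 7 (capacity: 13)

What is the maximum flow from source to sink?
Maximum flow = 9

Max flow: 9

Flow assignment:
  0 → 1: 9/9
  1 → 2: 9/18
  2 → 3: 9/20
  3 → 7: 9/11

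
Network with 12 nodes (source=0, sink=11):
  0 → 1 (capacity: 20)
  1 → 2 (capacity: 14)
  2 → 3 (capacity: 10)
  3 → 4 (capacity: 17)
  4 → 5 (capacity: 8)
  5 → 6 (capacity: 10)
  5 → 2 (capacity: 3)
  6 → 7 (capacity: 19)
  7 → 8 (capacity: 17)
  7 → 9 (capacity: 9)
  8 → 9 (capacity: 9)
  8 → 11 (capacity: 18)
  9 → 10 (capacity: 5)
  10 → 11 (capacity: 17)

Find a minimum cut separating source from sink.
Min cut value = 8, edges: (4,5)

Min cut value: 8
Partition: S = [0, 1, 2, 3, 4], T = [5, 6, 7, 8, 9, 10, 11]
Cut edges: (4,5)

By max-flow min-cut theorem, max flow = min cut = 8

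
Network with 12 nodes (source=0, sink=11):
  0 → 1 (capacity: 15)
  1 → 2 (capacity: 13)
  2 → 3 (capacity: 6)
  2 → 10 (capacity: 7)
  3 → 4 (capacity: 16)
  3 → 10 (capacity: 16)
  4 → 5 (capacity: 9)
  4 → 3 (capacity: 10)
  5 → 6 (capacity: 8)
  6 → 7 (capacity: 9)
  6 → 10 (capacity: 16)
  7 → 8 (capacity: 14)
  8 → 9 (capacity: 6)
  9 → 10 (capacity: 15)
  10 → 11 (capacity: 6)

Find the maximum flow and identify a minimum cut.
Max flow = 6, Min cut edges: (10,11)

Maximum flow: 6
Minimum cut: (10,11)
Partition: S = [0, 1, 2, 3, 4, 5, 6, 7, 8, 9, 10], T = [11]

Max-flow min-cut theorem verified: both equal 6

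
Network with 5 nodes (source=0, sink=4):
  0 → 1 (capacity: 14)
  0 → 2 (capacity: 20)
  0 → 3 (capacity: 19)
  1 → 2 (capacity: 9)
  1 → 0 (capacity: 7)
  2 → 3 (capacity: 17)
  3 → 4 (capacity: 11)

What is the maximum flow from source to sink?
Maximum flow = 11

Max flow: 11

Flow assignment:
  0 → 1: 9/14
  0 → 2: 2/20
  1 → 2: 9/9
  2 → 3: 11/17
  3 → 4: 11/11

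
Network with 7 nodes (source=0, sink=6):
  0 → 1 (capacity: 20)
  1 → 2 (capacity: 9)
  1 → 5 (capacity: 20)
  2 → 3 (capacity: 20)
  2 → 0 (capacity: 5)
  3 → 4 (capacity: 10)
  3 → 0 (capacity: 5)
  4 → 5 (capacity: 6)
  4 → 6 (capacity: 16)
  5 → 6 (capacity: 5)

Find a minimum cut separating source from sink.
Min cut value = 14, edges: (1,2), (5,6)

Min cut value: 14
Partition: S = [0, 1, 5], T = [2, 3, 4, 6]
Cut edges: (1,2), (5,6)

By max-flow min-cut theorem, max flow = min cut = 14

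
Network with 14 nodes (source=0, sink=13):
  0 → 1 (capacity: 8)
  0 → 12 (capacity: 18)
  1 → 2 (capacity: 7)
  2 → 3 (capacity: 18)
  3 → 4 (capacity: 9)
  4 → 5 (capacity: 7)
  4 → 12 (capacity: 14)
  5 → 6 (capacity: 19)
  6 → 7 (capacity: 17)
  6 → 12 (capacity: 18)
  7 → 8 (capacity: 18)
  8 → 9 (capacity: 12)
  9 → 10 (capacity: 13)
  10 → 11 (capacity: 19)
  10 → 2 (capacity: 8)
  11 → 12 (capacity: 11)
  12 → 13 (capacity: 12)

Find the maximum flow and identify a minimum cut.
Max flow = 12, Min cut edges: (12,13)

Maximum flow: 12
Minimum cut: (12,13)
Partition: S = [0, 1, 2, 3, 4, 5, 6, 7, 8, 9, 10, 11, 12], T = [13]

Max-flow min-cut theorem verified: both equal 12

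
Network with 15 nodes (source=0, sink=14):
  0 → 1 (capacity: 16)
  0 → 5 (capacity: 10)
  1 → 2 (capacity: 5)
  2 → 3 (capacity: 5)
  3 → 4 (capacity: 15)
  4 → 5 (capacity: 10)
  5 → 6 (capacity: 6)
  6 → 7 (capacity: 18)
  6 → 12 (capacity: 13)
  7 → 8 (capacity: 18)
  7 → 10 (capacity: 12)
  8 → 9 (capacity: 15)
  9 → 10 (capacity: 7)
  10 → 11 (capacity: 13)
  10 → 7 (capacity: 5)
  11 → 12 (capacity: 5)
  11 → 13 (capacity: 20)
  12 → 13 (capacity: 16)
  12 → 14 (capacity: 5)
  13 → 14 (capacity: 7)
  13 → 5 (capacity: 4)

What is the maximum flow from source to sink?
Maximum flow = 6

Max flow: 6

Flow assignment:
  0 → 1: 5/16
  0 → 5: 1/10
  1 → 2: 5/5
  2 → 3: 5/5
  3 → 4: 5/15
  4 → 5: 5/10
  5 → 6: 6/6
  6 → 12: 6/13
  12 → 13: 1/16
  12 → 14: 5/5
  13 → 14: 1/7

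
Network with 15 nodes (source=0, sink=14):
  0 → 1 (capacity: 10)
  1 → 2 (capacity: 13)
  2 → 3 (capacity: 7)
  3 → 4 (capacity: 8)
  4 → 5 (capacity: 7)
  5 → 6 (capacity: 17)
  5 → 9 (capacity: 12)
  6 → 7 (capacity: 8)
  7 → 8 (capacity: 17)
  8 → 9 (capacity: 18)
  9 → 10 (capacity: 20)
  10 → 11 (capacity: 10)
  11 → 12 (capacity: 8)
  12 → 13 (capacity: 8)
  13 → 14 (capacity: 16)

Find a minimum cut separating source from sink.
Min cut value = 7, edges: (4,5)

Min cut value: 7
Partition: S = [0, 1, 2, 3, 4], T = [5, 6, 7, 8, 9, 10, 11, 12, 13, 14]
Cut edges: (4,5)

By max-flow min-cut theorem, max flow = min cut = 7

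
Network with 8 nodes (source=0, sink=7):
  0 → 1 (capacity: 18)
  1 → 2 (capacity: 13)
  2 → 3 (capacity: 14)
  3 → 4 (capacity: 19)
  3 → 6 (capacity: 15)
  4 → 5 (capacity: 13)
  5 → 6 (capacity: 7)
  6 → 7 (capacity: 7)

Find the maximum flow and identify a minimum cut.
Max flow = 7, Min cut edges: (6,7)

Maximum flow: 7
Minimum cut: (6,7)
Partition: S = [0, 1, 2, 3, 4, 5, 6], T = [7]

Max-flow min-cut theorem verified: both equal 7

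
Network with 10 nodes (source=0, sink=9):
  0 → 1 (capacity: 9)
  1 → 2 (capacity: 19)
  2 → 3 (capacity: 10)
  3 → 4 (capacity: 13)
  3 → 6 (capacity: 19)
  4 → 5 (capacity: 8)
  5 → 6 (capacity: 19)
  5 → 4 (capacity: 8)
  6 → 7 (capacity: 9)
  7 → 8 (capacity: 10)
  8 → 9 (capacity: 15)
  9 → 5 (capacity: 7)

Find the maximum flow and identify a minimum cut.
Max flow = 9, Min cut edges: (6,7)

Maximum flow: 9
Minimum cut: (6,7)
Partition: S = [0, 1, 2, 3, 4, 5, 6], T = [7, 8, 9]

Max-flow min-cut theorem verified: both equal 9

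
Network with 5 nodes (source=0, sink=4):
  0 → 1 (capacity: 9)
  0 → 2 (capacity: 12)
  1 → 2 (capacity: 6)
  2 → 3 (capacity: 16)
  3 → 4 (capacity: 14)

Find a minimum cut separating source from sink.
Min cut value = 14, edges: (3,4)

Min cut value: 14
Partition: S = [0, 1, 2, 3], T = [4]
Cut edges: (3,4)

By max-flow min-cut theorem, max flow = min cut = 14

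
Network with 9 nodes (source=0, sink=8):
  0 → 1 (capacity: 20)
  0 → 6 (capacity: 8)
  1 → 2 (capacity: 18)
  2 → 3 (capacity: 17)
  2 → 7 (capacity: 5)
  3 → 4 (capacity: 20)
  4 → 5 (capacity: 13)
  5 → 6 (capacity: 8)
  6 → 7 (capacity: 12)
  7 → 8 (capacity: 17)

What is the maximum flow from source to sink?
Maximum flow = 17

Max flow: 17

Flow assignment:
  0 → 1: 13/20
  0 → 6: 4/8
  1 → 2: 13/18
  2 → 3: 8/17
  2 → 7: 5/5
  3 → 4: 8/20
  4 → 5: 8/13
  5 → 6: 8/8
  6 → 7: 12/12
  7 → 8: 17/17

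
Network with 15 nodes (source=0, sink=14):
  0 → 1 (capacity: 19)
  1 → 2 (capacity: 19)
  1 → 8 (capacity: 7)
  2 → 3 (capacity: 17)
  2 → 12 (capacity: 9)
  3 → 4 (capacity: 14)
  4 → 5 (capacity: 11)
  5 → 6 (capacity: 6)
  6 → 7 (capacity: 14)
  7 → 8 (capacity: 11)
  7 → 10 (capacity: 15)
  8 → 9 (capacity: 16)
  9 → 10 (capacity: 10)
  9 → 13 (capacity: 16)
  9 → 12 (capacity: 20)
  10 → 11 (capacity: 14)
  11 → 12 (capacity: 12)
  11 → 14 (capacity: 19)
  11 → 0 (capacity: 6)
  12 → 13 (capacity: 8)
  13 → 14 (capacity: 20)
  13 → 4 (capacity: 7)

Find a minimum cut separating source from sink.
Min cut value = 19, edges: (0,1)

Min cut value: 19
Partition: S = [0], T = [1, 2, 3, 4, 5, 6, 7, 8, 9, 10, 11, 12, 13, 14]
Cut edges: (0,1)

By max-flow min-cut theorem, max flow = min cut = 19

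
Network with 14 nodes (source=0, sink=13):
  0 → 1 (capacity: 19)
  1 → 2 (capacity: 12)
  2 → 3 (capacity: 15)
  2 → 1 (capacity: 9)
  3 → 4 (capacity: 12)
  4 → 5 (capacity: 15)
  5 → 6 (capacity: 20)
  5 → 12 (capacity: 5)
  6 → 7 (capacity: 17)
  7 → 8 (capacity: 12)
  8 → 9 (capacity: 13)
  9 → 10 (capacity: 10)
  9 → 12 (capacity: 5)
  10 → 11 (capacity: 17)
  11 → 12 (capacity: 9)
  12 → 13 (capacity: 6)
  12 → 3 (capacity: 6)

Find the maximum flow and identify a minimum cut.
Max flow = 6, Min cut edges: (12,13)

Maximum flow: 6
Minimum cut: (12,13)
Partition: S = [0, 1, 2, 3, 4, 5, 6, 7, 8, 9, 10, 11, 12], T = [13]

Max-flow min-cut theorem verified: both equal 6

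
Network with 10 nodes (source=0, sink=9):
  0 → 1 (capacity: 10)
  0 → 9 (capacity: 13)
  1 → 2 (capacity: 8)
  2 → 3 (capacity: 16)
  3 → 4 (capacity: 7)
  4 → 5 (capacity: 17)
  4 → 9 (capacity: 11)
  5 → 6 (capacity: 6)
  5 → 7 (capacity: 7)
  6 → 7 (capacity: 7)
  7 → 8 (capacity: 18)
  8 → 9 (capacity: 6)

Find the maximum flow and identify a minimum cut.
Max flow = 20, Min cut edges: (0,9), (3,4)

Maximum flow: 20
Minimum cut: (0,9), (3,4)
Partition: S = [0, 1, 2, 3], T = [4, 5, 6, 7, 8, 9]

Max-flow min-cut theorem verified: both equal 20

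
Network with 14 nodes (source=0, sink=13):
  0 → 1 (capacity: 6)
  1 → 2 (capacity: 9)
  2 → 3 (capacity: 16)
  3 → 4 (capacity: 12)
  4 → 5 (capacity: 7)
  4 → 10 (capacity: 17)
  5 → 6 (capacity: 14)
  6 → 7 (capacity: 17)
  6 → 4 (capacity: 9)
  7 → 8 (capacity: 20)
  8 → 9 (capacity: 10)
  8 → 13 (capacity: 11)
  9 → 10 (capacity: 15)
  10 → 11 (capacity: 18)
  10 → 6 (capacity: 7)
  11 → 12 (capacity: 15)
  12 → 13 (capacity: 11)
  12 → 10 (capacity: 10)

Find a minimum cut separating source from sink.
Min cut value = 6, edges: (0,1)

Min cut value: 6
Partition: S = [0], T = [1, 2, 3, 4, 5, 6, 7, 8, 9, 10, 11, 12, 13]
Cut edges: (0,1)

By max-flow min-cut theorem, max flow = min cut = 6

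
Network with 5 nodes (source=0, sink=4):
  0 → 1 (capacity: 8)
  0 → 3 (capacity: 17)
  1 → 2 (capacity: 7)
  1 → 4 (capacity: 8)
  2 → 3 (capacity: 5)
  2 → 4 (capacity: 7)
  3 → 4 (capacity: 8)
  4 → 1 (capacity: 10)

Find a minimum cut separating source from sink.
Min cut value = 16, edges: (0,1), (3,4)

Min cut value: 16
Partition: S = [0, 3], T = [1, 2, 4]
Cut edges: (0,1), (3,4)

By max-flow min-cut theorem, max flow = min cut = 16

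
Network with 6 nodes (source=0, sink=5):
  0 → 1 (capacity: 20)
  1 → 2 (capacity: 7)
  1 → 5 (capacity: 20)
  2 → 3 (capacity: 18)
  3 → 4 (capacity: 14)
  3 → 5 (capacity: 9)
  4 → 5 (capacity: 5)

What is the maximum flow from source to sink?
Maximum flow = 20

Max flow: 20

Flow assignment:
  0 → 1: 20/20
  1 → 5: 20/20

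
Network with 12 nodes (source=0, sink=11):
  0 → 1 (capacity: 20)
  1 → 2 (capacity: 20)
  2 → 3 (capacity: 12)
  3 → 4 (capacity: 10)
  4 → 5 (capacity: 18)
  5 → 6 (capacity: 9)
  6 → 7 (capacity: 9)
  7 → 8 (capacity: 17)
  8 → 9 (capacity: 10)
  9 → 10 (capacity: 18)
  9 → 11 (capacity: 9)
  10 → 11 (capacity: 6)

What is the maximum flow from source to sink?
Maximum flow = 9

Max flow: 9

Flow assignment:
  0 → 1: 9/20
  1 → 2: 9/20
  2 → 3: 9/12
  3 → 4: 9/10
  4 → 5: 9/18
  5 → 6: 9/9
  6 → 7: 9/9
  7 → 8: 9/17
  8 → 9: 9/10
  9 → 11: 9/9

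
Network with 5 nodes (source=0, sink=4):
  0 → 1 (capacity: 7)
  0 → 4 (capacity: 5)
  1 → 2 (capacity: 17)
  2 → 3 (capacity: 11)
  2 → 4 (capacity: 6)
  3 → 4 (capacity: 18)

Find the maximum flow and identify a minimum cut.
Max flow = 12, Min cut edges: (0,1), (0,4)

Maximum flow: 12
Minimum cut: (0,1), (0,4)
Partition: S = [0], T = [1, 2, 3, 4]

Max-flow min-cut theorem verified: both equal 12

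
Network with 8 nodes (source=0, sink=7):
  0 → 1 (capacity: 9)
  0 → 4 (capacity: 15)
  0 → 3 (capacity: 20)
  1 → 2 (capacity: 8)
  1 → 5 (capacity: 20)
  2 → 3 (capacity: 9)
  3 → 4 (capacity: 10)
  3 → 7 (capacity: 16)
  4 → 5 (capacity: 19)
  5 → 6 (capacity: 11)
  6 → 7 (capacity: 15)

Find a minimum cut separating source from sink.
Min cut value = 27, edges: (3,7), (5,6)

Min cut value: 27
Partition: S = [0, 1, 2, 3, 4, 5], T = [6, 7]
Cut edges: (3,7), (5,6)

By max-flow min-cut theorem, max flow = min cut = 27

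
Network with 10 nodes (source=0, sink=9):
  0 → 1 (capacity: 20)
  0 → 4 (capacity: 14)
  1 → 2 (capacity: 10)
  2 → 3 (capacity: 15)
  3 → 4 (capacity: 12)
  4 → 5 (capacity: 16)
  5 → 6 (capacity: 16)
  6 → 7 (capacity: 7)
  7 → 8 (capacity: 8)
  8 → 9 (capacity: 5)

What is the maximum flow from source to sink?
Maximum flow = 5

Max flow: 5

Flow assignment:
  0 → 1: 5/20
  1 → 2: 5/10
  2 → 3: 5/15
  3 → 4: 5/12
  4 → 5: 5/16
  5 → 6: 5/16
  6 → 7: 5/7
  7 → 8: 5/8
  8 → 9: 5/5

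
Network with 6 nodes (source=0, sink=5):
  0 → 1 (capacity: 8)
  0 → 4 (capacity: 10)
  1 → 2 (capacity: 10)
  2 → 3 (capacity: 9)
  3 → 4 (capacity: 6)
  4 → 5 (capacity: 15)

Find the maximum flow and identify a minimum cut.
Max flow = 15, Min cut edges: (4,5)

Maximum flow: 15
Minimum cut: (4,5)
Partition: S = [0, 1, 2, 3, 4], T = [5]

Max-flow min-cut theorem verified: both equal 15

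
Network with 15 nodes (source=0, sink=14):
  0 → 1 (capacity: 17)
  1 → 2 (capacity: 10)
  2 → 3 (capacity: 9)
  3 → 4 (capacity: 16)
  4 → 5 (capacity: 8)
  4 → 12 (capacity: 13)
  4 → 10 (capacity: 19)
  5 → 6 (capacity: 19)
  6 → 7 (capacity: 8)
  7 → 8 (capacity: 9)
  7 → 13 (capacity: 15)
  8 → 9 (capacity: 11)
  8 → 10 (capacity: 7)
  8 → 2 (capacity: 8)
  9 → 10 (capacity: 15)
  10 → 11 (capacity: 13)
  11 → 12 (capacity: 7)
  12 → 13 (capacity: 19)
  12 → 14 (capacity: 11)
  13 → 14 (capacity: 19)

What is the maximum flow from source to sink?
Maximum flow = 9

Max flow: 9

Flow assignment:
  0 → 1: 9/17
  1 → 2: 9/10
  2 → 3: 9/9
  3 → 4: 9/16
  4 → 12: 9/13
  12 → 14: 9/11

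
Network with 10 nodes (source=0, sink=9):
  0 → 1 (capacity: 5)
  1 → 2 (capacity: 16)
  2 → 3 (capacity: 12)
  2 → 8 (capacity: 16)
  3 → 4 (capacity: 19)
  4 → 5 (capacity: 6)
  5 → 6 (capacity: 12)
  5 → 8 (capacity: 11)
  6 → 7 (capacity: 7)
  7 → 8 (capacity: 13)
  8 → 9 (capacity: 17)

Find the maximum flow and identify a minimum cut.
Max flow = 5, Min cut edges: (0,1)

Maximum flow: 5
Minimum cut: (0,1)
Partition: S = [0], T = [1, 2, 3, 4, 5, 6, 7, 8, 9]

Max-flow min-cut theorem verified: both equal 5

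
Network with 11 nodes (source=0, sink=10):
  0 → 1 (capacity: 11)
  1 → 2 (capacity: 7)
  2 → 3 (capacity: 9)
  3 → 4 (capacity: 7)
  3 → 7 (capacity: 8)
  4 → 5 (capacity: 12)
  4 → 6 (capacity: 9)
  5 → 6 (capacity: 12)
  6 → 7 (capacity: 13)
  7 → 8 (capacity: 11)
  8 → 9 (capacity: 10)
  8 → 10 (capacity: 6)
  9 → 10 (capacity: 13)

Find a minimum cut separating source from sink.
Min cut value = 7, edges: (1,2)

Min cut value: 7
Partition: S = [0, 1], T = [2, 3, 4, 5, 6, 7, 8, 9, 10]
Cut edges: (1,2)

By max-flow min-cut theorem, max flow = min cut = 7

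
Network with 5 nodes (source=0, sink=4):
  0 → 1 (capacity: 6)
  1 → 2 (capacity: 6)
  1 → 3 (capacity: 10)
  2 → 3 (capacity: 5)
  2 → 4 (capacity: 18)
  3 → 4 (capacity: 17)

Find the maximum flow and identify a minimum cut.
Max flow = 6, Min cut edges: (0,1)

Maximum flow: 6
Minimum cut: (0,1)
Partition: S = [0], T = [1, 2, 3, 4]

Max-flow min-cut theorem verified: both equal 6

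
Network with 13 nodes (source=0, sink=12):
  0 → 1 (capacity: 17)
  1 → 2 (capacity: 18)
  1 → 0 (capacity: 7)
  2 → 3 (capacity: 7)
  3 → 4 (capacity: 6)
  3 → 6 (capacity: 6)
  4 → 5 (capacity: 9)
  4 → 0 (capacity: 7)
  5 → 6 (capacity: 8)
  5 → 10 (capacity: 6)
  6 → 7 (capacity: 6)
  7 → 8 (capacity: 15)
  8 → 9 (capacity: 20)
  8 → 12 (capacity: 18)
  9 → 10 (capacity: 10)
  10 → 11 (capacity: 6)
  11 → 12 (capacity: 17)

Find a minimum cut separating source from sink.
Min cut value = 7, edges: (2,3)

Min cut value: 7
Partition: S = [0, 1, 2], T = [3, 4, 5, 6, 7, 8, 9, 10, 11, 12]
Cut edges: (2,3)

By max-flow min-cut theorem, max flow = min cut = 7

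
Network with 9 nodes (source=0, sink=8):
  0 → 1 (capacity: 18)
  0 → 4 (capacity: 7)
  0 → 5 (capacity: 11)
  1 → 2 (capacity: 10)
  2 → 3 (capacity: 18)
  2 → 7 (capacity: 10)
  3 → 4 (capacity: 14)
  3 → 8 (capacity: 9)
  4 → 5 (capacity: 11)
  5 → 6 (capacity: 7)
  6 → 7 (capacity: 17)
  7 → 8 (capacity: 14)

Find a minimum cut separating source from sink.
Min cut value = 17, edges: (1,2), (5,6)

Min cut value: 17
Partition: S = [0, 1, 4, 5], T = [2, 3, 6, 7, 8]
Cut edges: (1,2), (5,6)

By max-flow min-cut theorem, max flow = min cut = 17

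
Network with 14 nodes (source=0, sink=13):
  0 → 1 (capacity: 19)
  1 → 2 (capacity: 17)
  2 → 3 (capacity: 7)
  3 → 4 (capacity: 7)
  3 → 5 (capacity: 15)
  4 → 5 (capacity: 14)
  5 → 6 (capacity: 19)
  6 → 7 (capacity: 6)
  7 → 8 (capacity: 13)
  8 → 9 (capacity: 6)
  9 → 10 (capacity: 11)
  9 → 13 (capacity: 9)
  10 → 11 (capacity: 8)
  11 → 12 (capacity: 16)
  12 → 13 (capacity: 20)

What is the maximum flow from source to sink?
Maximum flow = 6

Max flow: 6

Flow assignment:
  0 → 1: 6/19
  1 → 2: 6/17
  2 → 3: 6/7
  3 → 5: 6/15
  5 → 6: 6/19
  6 → 7: 6/6
  7 → 8: 6/13
  8 → 9: 6/6
  9 → 13: 6/9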